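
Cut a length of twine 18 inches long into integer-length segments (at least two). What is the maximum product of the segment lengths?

729

Fill prod[k] for k=2..18: at each k try every first piece i and multiply by the better of (k−i) uncut or prod[k−i].
prod[2] = 1×max(1,0) = 1×1 = 1
prod[3] = 1×max(2,1) = 1×2 = 2
prod[4] = 2×max(2,1) = 2×2 = 4
prod[5] = 2×max(3,2) = 2×3 = 6
prod[6] = 3×max(3,2) = 3×3 = 9
prod[7] = 2×max(5,6) = 2×6 = 12
prod[8] = 2×max(6,9) = 2×9 = 18
prod[9] = 3×max(6,9) = 3×9 = 27
prod[10] = 2×max(8,18) = 2×18 = 36
prod[11] = 2×max(9,27) = 2×27 = 54
prod[12] = 3×max(9,27) = 3×27 = 81
prod[13] = 2×max(11,54) = 2×54 = 108
prod[14] = 2×max(12,81) = 2×81 = 162
prod[15] = 3×max(12,81) = 3×81 = 243
prod[16] = 2×max(14,162) = 2×162 = 324
prod[17] = 2×max(15,243) = 2×243 = 486
prod[18] = 3×max(15,243) = 3×243 = 729
One optimal split: 3 + 3 + 3 + 3 + 3 + 3; product 3×3×3×3×3×3 = 729.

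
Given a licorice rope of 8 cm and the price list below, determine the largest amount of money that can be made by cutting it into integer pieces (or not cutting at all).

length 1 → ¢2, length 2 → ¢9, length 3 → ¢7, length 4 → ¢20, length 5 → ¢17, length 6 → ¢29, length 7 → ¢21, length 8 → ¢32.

Consider every possible first cut. v[k] is the best of p[i]+v[k−i] over all sellable i≤k.
v[1] = 2
v[2] = 9
v[3] = 11  (first piece 1, then v[2]=9)
v[4] = 20
v[5] = 22  (first piece 1, then v[4]=20)
v[6] = 29  (first piece 2, then v[4]=20)
v[7] = 31  (first piece 1, then v[6]=29)
v[8] = 40  (first piece 4, then v[4]=20)
One optimal cutting: 4 + 4 → ¢20 + ¢20 = ¢40.

40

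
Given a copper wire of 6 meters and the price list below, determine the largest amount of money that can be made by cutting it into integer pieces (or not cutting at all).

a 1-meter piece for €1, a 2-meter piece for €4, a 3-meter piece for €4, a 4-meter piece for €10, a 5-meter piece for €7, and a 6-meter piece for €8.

14

Let best[k] be the best obtainable value from length k. For each k, try every first piece i and keep the best of price[i] + best[k−i].
best[1] = 1
best[2] = 4
best[3] = 5  (first piece 1, then best[2]=4)
best[4] = 10
best[5] = 11  (first piece 1, then best[4]=10)
best[6] = 14  (first piece 2, then best[4]=10)
One optimal cutting: 4 + 2 → €10 + €4 = €14.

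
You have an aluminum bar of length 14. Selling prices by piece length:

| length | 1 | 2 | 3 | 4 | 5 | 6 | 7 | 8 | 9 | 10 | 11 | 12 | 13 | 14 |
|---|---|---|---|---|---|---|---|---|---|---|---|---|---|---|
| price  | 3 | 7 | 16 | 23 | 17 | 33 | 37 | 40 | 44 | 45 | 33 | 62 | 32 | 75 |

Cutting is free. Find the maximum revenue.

79

Consider every possible first cut. r[k] is the best of p[i]+r[k−i] over all sellable i≤k.
r[1] = 3
r[2] = 7
r[3] = 16
r[4] = 23
r[5] = 26  (first piece 1, then r[4]=23)
r[6] = 33
r[7] = 39  (first piece 3, then r[4]=23)
r[8] = 46  (first piece 4, then r[4]=23)
r[9] = 49  (first piece 1, then r[8]=46)
r[10] = 56  (first piece 4, then r[6]=33)
r[11] = 62  (first piece 3, then r[8]=46)
r[12] = 69  (first piece 4, then r[8]=46)
r[13] = 72  (first piece 1, then r[12]=69)
r[14] = 79  (first piece 4, then r[10]=56)
One optimal cutting: 6 + 4 + 4 → $33 + $23 + $23 = $79.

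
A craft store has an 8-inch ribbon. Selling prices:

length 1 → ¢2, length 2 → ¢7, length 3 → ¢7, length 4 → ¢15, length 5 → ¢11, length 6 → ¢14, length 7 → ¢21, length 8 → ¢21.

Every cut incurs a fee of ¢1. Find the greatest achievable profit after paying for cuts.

29

Build v[k] bottom-up: v[k] = max over allowed piece i of (p[i] + v[k−i]) − 1 per cut.
v[1] = 2
v[2] = 7
v[3] = 8  (first piece 1, then v[2]=7)
v[4] = 15
v[5] = 16  (first piece 1, then v[4]=15)
v[6] = 21  (first piece 2, then v[4]=15)
v[7] = 22  (first piece 1, then v[6]=21)
v[8] = 29  (first piece 4, then v[4]=15)
One optimal plan: pieces 4 + 4 (1 cut) → ¢30 − ¢1 = ¢29.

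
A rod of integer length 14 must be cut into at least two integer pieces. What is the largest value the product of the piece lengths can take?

162

Fill prod[k] for k=2..14: at each k try every first piece i and multiply by the better of (k−i) uncut or prod[k−i].
Small cases: prod[2]=1, prod[3]=2, prod[4]=4, prod[5]=6, prod[6]=9, prod[7]=12, prod[8]=18, prod[9]=27.
prod[10] = 2×max(8,18) = 2×18 = 36
prod[11] = 2×max(9,27) = 2×27 = 54
prod[12] = 3×max(9,27) = 3×27 = 81
prod[13] = 2×max(11,54) = 2×54 = 108
prod[14] = 2×max(12,81) = 2×81 = 162
One optimal split: 3 + 3 + 3 + 3 + 2; product 3×3×3×3×2 = 162.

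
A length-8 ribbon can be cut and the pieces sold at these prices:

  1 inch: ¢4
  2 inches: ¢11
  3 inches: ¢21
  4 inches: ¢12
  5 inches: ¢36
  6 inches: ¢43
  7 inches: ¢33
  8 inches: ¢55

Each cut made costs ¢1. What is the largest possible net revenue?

56

Consider every possible first cut. r[k] is the best of p[i]+r[k−i] over all sellable i≤k, charging 1 whenever i<k.
r[1] = 4
r[2] = max(4+4-1, 11+0) = 11
r[3] = max(4+11-1, 11+4-1, 21+0) = 21
r[4] = max(4+21-1, 11+11-1, 21+4-1, 12+0) = 24
r[5] = max(4+24-1, 11+21-1, 21+11-1, 12+4-1, 36+0) = 36
r[6] = max(4+36-1, 11+24-1, 21+21-1, 12+11-1, 36+4-1, 43+0) = 43
r[7] = max(4+43-1, 11+36-1, 21+24-1, …, 43+4-1, 33+0) = 46
r[8] = max(4+46-1, 11+43-1, 21+36-1, …, 33+4-1, 55+0) = 56
One optimal plan: pieces 5 + 3 (1 cut) → ¢57 − ¢1 = ¢56.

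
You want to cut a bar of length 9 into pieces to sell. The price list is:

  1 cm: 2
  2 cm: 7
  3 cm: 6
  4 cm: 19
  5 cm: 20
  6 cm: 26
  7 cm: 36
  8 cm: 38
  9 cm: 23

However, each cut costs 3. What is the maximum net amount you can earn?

40

Let r[k] be the best obtainable value from length k. For each k, try every first piece i and keep the best of price[i] + r[k−i] minus the 3 cut fee when i<k.
r[1] = 2
r[2] = max(2+2-3, 7+0) = 7
r[3] = max(2+7-3, 7+2-3, 6+0) = 6
r[4] = max(2+6-3, 7+7-3, 6+2-3, 19+0) = 19
r[5] = max(2+19-3, 7+6-3, 6+7-3, 19+2-3, 20+0) = 20
r[6] = max(2+20-3, 7+19-3, 6+6-3, 19+7-3, 20+2-3, 26+0) = 26
r[7] = max(2+26-3, 7+20-3, 6+19-3, …, 26+2-3, 36+0) = 36
r[8] = max(2+36-3, 7+26-3, 6+20-3, …, 36+2-3, 38+0) = 38
r[9] = max(2+38-3, 7+36-3, 6+26-3, …, 38+2-3, 23+0) = 40
One optimal plan: pieces 7 + 2 (1 cut) → 43 − 3 = 40.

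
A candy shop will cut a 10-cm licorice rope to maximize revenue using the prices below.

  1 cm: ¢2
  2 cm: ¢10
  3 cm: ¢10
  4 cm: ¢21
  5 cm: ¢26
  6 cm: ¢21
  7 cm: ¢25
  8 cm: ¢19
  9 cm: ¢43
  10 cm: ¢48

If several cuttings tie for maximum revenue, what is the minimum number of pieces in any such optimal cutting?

2

Consider every possible first cut. r[k] is the best of p[i]+r[k−i] over all sellable i≤k.
r[1] = 2
r[2] = 10
r[3] = 12  (first piece 1, then r[2]=10)
r[4] = 21
r[5] = 26
r[6] = 31  (first piece 2, then r[4]=21)
r[7] = 36  (first piece 2, then r[5]=26)
r[8] = 42  (first piece 4, then r[4]=21)
r[9] = 47  (first piece 4, then r[5]=26)
r[10] = 52  (first piece 2, then r[8]=42)
Maximum revenue is ¢52.
Now minimize piece count subject to staying optimal: for each k, pieces[k] = 1 + min over i with p[i]+r[k−i]=r[k] of pieces[k−i].
pieces[7] = 2
pieces[8] = 2
pieces[9] = 2
pieces[10] = 2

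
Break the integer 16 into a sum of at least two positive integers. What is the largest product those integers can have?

Fill m[k] for k=2..16: at each k try every first piece i and multiply by the better of (k−i) uncut or m[k−i].
Small cases: m[2]=1, m[3]=2, m[4]=4, m[5]=6, m[6]=9, m[7]=12, m[8]=18, m[9]=27.
m[10] = max(1×27, 2×18, 3×12, …, 8×2, 9×1) = 36
m[11] = max(1×36, 2×27, 3×18, …, 9×2, 10×1) = 54
m[12] = max(1×54, 2×36, 3×27, …, 10×2, 11×1) = 81
m[13] = max(1×81, 2×54, 3×36, …, 11×2, 12×1) = 108
m[14] = max(1×108, 2×81, 3×54, …, 12×2, 13×1) = 162
m[15] = max(1×162, 2×108, 3×81, …, 13×2, 14×1) = 243
m[16] = max(1×243, 2×162, 3×108, …, 14×2, 15×1) = 324
One optimal split: 3 + 3 + 3 + 3 + 2 + 2; product 3×3×3×3×2×2 = 324.

324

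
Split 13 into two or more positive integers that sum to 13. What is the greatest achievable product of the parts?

108

Let prod[k] be the best product for length k (with at least one cut). For each first piece i, the rest contributes max(k−i, prod[k−i]).
prod[2] = 1×max(1,0) = 1×1 = 1
prod[3] = 1×max(2,1) = 1×2 = 2
prod[4] = 2×max(2,1) = 2×2 = 4
prod[5] = 2×max(3,2) = 2×3 = 6
prod[6] = 3×max(3,2) = 3×3 = 9
prod[7] = 2×max(5,6) = 2×6 = 12
prod[8] = 2×max(6,9) = 2×9 = 18
prod[9] = 3×max(6,9) = 3×9 = 27
prod[10] = 2×max(8,18) = 2×18 = 36
prod[11] = 2×max(9,27) = 2×27 = 54
prod[12] = 3×max(9,27) = 3×27 = 81
prod[13] = 2×max(11,54) = 2×54 = 108
One optimal split: 3 + 3 + 3 + 2 + 2; product 3×3×3×2×2 = 108.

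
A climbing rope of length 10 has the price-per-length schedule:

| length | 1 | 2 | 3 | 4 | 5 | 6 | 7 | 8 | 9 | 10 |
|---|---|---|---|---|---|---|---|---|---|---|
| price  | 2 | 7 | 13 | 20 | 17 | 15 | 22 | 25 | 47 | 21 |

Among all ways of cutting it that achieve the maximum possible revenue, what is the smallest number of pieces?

Consider every possible first cut. r[k] is the best of p[i]+r[k−i] over all sellable i≤k.
r[1] = 2
r[2] = max(2+2, 7+0) = 7
r[3] = max(2+7, 7+2, 13+0) = 13
r[4] = max(2+13, 7+7, 13+2, 20+0) = 20
r[5] = max(2+20, 7+13, 13+7, 20+2, 17+0) = 22
r[6] = max(2+22, 7+20, 13+13, 20+7, 17+2, 15+0) = 27
r[7] = max(2+27, 7+22, 13+20, …, 15+2, 22+0) = 33
r[8] = max(2+33, 7+27, 13+22, …, 22+2, 25+0) = 40
r[9] = max(2+40, 7+33, 13+27, …, 25+2, 47+0) = 47
r[10] = max(2+47, 7+40, 13+33, …, 47+2, 21+0) = 49
Maximum revenue is €49.
Now minimize piece count subject to staying optimal: for each k, pieces[k] = 1 + min over i with p[i]+r[k−i]=r[k] of pieces[k−i].
pieces[7] = 2
pieces[8] = 2
pieces[9] = 1
pieces[10] = 2

2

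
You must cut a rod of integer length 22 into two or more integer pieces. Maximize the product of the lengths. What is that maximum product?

2916

Let P[k] be the best product for length k (with at least one cut). For each first piece i, the rest contributes max(k−i, P[k−i]).
P[2] = 1·max(1,0) = 1·1 = 1
P[3] = max(1·2, 2·1) = 2
P[4] = max(1·3, 2·2, 3·1) = 4
P[5] = max(1·4, 2·3, 3·2, 4·1) = 6
P[6] = max(1·6, 2·4, 3·3, 4·2, 5·1) = 9
P[7] = max(1·9, 2·6, 3·4, 4·3, 5·2, 6·1) = 12
P[8] = max(1·12, 2·9, 3·6, …, 6·2, 7·1) = 18
P[9] = max(1·18, 2·12, 3·9, …, 7·2, 8·1) = 27
P[10] = max(1·27, 2·18, 3·12, …, 8·2, 9·1) = 36
P[11] = max(1·36, 2·27, 3·18, …, 9·2, 10·1) = 54
P[12] = max(1·54, 2·36, 3·27, …, 10·2, 11·1) = 81
P[13] = max(1·81, 2·54, 3·36, …, 11·2, 12·1) = 108
P[14] = max(1·108, 2·81, 3·54, …, 12·2, 13·1) = 162
P[15] = max(1·162, 2·108, 3·81, …, 13·2, 14·1) = 243
P[16] = max(1·243, 2·162, 3·108, …, 14·2, 15·1) = 324
P[17] = max(1·324, 2·243, 3·162, …, 15·2, 16·1) = 486
P[18] = max(1·486, 2·324, 3·243, …, 16·2, 17·1) = 729
P[19] = max(1·729, 2·486, 3·324, …, 17·2, 18·1) = 972
P[20] = max(1·972, 2·729, 3·486, …, 18·2, 19·1) = 1458
P[21] = max(1·1458, 2·972, 3·729, …, 19·2, 20·1) = 2187
P[22] = max(1·2187, 2·1458, 3·972, …, 20·2, 21·1) = 2916
One optimal split: 3 + 3 + 3 + 3 + 3 + 3 + 2 + 2; product 3·3·3·3·3·3·2·2 = 2916.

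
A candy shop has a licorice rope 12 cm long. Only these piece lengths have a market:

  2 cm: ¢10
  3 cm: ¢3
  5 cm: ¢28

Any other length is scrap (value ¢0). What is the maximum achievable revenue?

66

Consider every possible first cut. best[k] is the best of p[i]+best[k−i] over all sellable i≤k.
best[1] = 0
best[2] = 10
best[3] = max(10+0, 3+0) = 10
best[4] = max(10+10, 3+0) = 20
best[5] = max(10+10, 3+10, 28+0) = 28
best[6] = max(10+20, 3+10, 28+0) = 30
best[7] = max(10+28, 3+20, 28+10) = 38
best[8] = max(10+30, 3+28, 28+10) = 40
best[9] = max(10+38, 3+30, 28+20) = 48
best[10] = max(10+40, 3+38, 28+28) = 56
best[11] = max(10+48, 3+40, 28+30) = 58
best[12] = max(10+56, 3+48, 28+38) = 66
One optimal cutting: 5 + 5 + 2 → ¢66.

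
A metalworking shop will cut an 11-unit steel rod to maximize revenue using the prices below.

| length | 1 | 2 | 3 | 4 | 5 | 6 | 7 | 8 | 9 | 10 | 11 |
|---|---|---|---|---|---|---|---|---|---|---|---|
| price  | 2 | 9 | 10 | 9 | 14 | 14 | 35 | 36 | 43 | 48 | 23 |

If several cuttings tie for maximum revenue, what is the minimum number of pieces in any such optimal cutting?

Let r[k] be the best obtainable value from length k. For each k, try every first piece i and keep the best of price[i] + r[k−i].
r[1] = 2
r[2] = 9
r[3] = 11  (first piece 1, then r[2]=9)
r[4] = 18  (first piece 2, then r[2]=9)
r[5] = 20  (first piece 1, then r[4]=18)
r[6] = 27  (first piece 2, then r[4]=18)
r[7] = 35
r[8] = 37  (first piece 1, then r[7]=35)
r[9] = 44  (first piece 2, then r[7]=35)
r[10] = 48
r[11] = 53  (first piece 2, then r[9]=44)
Maximum revenue is $53.
Now minimize piece count subject to staying optimal: for each k, pieces[k] = 1 + min over i with p[i]+r[k−i]=r[k] of pieces[k−i].
pieces[8] = 2
pieces[9] = 2
pieces[10] = 1
pieces[11] = 3

3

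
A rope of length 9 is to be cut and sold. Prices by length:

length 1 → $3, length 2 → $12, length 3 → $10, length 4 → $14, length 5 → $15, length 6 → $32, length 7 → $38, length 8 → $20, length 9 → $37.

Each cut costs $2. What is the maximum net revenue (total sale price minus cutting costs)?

48

Build net[k] bottom-up: net[k] = max over allowed piece i of (p[i] + net[k−i]) − 2 per cut.
net[1] = 3
net[2] = max(3+3-2, 12+0) = 12
net[3] = max(3+12-2, 12+3-2, 10+0) = 13
net[4] = max(3+13-2, 12+12-2, 10+3-2, 14+0) = 22
net[5] = max(3+22-2, 12+13-2, 10+12-2, 14+3-2, 15+0) = 23
net[6] = max(3+23-2, 12+22-2, 10+13-2, 14+12-2, 15+3-2, 32+0) = 32
net[7] = max(3+32-2, 12+23-2, 10+22-2, …, 32+3-2, 38+0) = 38
net[8] = max(3+38-2, 12+32-2, 10+23-2, …, 38+3-2, 20+0) = 42
net[9] = max(3+42-2, 12+38-2, 10+32-2, …, 20+3-2, 37+0) = 48
One optimal plan: pieces 7 + 2 (1 cut) → $50 − $2 = $48.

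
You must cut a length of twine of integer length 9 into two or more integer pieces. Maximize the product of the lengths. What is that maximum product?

Let f[k] be the best product for length k (with at least one cut). For each first piece i, the rest contributes max(k−i, f[k−i]).
Small cases: f[2]=1, f[3]=2, f[4]=4.
f[5] = max(1*4, 2*3, 3*2, 4*1) = 6
f[6] = max(1*6, 2*4, 3*3, 4*2, 5*1) = 9
f[7] = max(1*9, 2*6, 3*4, 4*3, 5*2, 6*1) = 12
f[8] = max(1*12, 2*9, 3*6, …, 6*2, 7*1) = 18
f[9] = max(1*18, 2*12, 3*9, …, 7*2, 8*1) = 27
One optimal split: 3 + 3 + 3; product 3*3*3 = 27.

27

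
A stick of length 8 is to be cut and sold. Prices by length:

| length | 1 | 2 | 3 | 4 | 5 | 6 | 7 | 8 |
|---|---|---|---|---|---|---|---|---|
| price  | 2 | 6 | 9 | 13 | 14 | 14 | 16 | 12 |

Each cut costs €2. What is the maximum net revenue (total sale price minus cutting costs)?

24

Build r[k] bottom-up: r[k] = max over allowed piece i of (p[i] + r[k−i]) − 2 per cut.
r[1] = 2
r[2] = max(2+2-2, 6+0) = 6
r[3] = max(2+6-2, 6+2-2, 9+0) = 9
r[4] = max(2+9-2, 6+6-2, 9+2-2, 13+0) = 13
r[5] = max(2+13-2, 6+9-2, 9+6-2, 13+2-2, 14+0) = 14
r[6] = max(2+14-2, 6+13-2, 9+9-2, 13+6-2, 14+2-2, 14+0) = 17
r[7] = max(2+17-2, 6+14-2, 9+13-2, …, 14+2-2, 16+0) = 20
r[8] = max(2+20-2, 6+17-2, 9+14-2, …, 16+2-2, 12+0) = 24
One optimal plan: pieces 4 + 4 (1 cut) → €26 − €2 = €24.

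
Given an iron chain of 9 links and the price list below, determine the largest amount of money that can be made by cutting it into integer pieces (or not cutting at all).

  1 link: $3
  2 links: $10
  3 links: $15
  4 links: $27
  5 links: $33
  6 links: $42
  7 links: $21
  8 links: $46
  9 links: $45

Let r[k] be the best obtainable value from length k. For each k, try every first piece i and keep the best of price[i] + r[k−i].
r[1] = 3
r[2] = 10
r[3] = 15
r[4] = 27
r[5] = 33
r[6] = 42
r[7] = 45  (first piece 1, then r[6]=42)
r[8] = 54  (first piece 4, then r[4]=27)
r[9] = 60  (first piece 4, then r[5]=33)
One optimal cutting: 5 + 4 → $33 + $27 = $60.

60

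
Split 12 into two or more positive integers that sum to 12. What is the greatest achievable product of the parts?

Let g[k] be the best product for length k (with at least one cut). For each first piece i, the rest contributes max(k−i, g[k−i]).
Small cases: g[2]=1, g[3]=2, g[4]=4, g[5]=6, g[6]=9, g[7]=12.
g[8] = max(1·12, 2·9, 3·6, …, 6·2, 7·1) = 18
g[9] = max(1·18, 2·12, 3·9, …, 7·2, 8·1) = 27
g[10] = max(1·27, 2·18, 3·12, …, 8·2, 9·1) = 36
g[11] = max(1·36, 2·27, 3·18, …, 9·2, 10·1) = 54
g[12] = max(1·54, 2·36, 3·27, …, 10·2, 11·1) = 81
One optimal split: 3 + 3 + 3 + 3; product 3·3·3·3 = 81.

81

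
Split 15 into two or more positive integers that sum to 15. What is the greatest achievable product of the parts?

243

Let prod[k] be the best product for length k (with at least one cut). For each first piece i, the rest contributes max(k−i, prod[k−i]).
prod[2] = 1·max(1,0) = 1·1 = 1
prod[3] = 1·max(2,1) = 1·2 = 2
prod[4] = 2·max(2,1) = 2·2 = 4
prod[5] = 2·max(3,2) = 2·3 = 6
prod[6] = 3·max(3,2) = 3·3 = 9
prod[7] = 2·max(5,6) = 2·6 = 12
prod[8] = 2·max(6,9) = 2·9 = 18
prod[9] = 3·max(6,9) = 3·9 = 27
prod[10] = 2·max(8,18) = 2·18 = 36
prod[11] = 2·max(9,27) = 2·27 = 54
prod[12] = 3·max(9,27) = 3·27 = 81
prod[13] = 2·max(11,54) = 2·54 = 108
prod[14] = 2·max(12,81) = 2·81 = 162
prod[15] = 3·max(12,81) = 3·81 = 243
One optimal split: 3 + 3 + 3 + 3 + 3; product 3·3·3·3·3 = 243.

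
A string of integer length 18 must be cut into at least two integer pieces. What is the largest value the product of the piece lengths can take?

729

Let prod[k] be the best product for length k (with at least one cut). For each first piece i, the rest contributes max(k−i, prod[k−i]).
prod[2] = 1·max(1,0) = 1·1 = 1
prod[3] = max(1·2, 2·1) = 2
prod[4] = max(1·3, 2·2, 3·1) = 4
prod[5] = max(1·4, 2·3, 3·2, 4·1) = 6
prod[6] = max(1·6, 2·4, 3·3, 4·2, 5·1) = 9
prod[7] = max(1·9, 2·6, 3·4, 4·3, 5·2, 6·1) = 12
prod[8] = max(1·12, 2·9, 3·6, …, 6·2, 7·1) = 18
prod[9] = max(1·18, 2·12, 3·9, …, 7·2, 8·1) = 27
prod[10] = max(1·27, 2·18, 3·12, …, 8·2, 9·1) = 36
prod[11] = max(1·36, 2·27, 3·18, …, 9·2, 10·1) = 54
prod[12] = max(1·54, 2·36, 3·27, …, 10·2, 11·1) = 81
prod[13] = max(1·81, 2·54, 3·36, …, 11·2, 12·1) = 108
prod[14] = max(1·108, 2·81, 3·54, …, 12·2, 13·1) = 162
prod[15] = max(1·162, 2·108, 3·81, …, 13·2, 14·1) = 243
prod[16] = max(1·243, 2·162, 3·108, …, 14·2, 15·1) = 324
prod[17] = max(1·324, 2·243, 3·162, …, 15·2, 16·1) = 486
prod[18] = max(1·486, 2·324, 3·243, …, 16·2, 17·1) = 729
One optimal split: 3 + 3 + 3 + 3 + 3 + 3; product 3·3·3·3·3·3 = 729.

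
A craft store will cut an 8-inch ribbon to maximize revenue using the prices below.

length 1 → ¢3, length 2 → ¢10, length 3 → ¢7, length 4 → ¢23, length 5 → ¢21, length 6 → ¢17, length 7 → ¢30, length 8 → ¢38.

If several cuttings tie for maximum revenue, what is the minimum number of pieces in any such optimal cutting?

2

Let r[k] be the best obtainable value from length k. For each k, try every first piece i and keep the best of price[i] + r[k−i].
r[1] = 3
r[2] = 10
r[3] = 13  (first piece 1, then r[2]=10)
r[4] = 23
r[5] = 26  (first piece 1, then r[4]=23)
r[6] = 33  (first piece 2, then r[4]=23)
r[7] = 36  (first piece 1, then r[6]=33)
r[8] = 46  (first piece 4, then r[4]=23)
Maximum revenue is ¢46.
Now minimize piece count subject to staying optimal: for each k, pieces[k] = 1 + min over i with p[i]+r[k−i]=r[k] of pieces[k−i].
pieces[5] = 2
pieces[6] = 2
pieces[7] = 3
pieces[8] = 2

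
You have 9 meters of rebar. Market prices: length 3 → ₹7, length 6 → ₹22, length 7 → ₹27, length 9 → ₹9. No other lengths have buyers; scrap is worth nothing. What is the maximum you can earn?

29

Build best[k] bottom-up: best[k] = max over allowed piece i of (p[i] + best[k−i]).
best[1] = 0
best[2] = 0
best[3] = 7
best[4] = 7
best[5] = 7
best[6] = max(7+7, 22+0) = 22
best[7] = max(7+7, 22+0, 27+0) = 27
best[8] = max(7+7, 22+0, 27+0) = 27
best[9] = max(7+22, 22+7, 27+0, 9+0) = 29
One optimal cutting: 6 + 3 → ₹29.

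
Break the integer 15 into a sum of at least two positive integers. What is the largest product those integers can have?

243

Fill P[k] for k=2..15: at each k try every first piece i and multiply by the better of (k−i) uncut or P[k−i].
P[2] = 1×max(1,0) = 1×1 = 1
P[3] = 1×max(2,1) = 1×2 = 2
P[4] = 2×max(2,1) = 2×2 = 4
P[5] = 2×max(3,2) = 2×3 = 6
P[6] = 3×max(3,2) = 3×3 = 9
P[7] = 2×max(5,6) = 2×6 = 12
P[8] = 2×max(6,9) = 2×9 = 18
P[9] = 3×max(6,9) = 3×9 = 27
P[10] = 2×max(8,18) = 2×18 = 36
P[11] = 2×max(9,27) = 2×27 = 54
P[12] = 3×max(9,27) = 3×27 = 81
P[13] = 2×max(11,54) = 2×54 = 108
P[14] = 2×max(12,81) = 2×81 = 162
P[15] = 3×max(12,81) = 3×81 = 243
One optimal split: 3 + 3 + 3 + 3 + 3; product 3×3×3×3×3 = 243.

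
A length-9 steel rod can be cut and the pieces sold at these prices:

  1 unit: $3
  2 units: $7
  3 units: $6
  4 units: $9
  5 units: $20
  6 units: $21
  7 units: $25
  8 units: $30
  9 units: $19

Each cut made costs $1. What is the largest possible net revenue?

Build v[k] bottom-up: v[k] = max over allowed piece i of (p[i] + v[k−i]) − 1 per cut.
v[1] = 3
v[2] = 7
v[3] = 9  (first piece 1, then v[2]=7)
v[4] = 13  (first piece 2, then v[2]=7)
v[5] = 20
v[6] = 22  (first piece 1, then v[5]=20)
v[7] = 26  (first piece 2, then v[5]=20)
v[8] = 30
v[9] = 32  (first piece 1, then v[8]=30)
One optimal plan: pieces 8 + 1 (1 cut) → $33 − $1 = $32.

32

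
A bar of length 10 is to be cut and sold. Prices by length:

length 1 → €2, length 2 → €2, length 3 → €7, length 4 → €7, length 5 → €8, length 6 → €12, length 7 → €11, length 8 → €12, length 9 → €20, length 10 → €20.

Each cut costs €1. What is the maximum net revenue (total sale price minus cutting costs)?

21

Consider every possible first cut. net[k] is the best of p[i]+net[k−i] over all sellable i≤k, charging 1 whenever i<k.
net[1] = 2
net[2] = 3  (first piece 1, then net[1]=2)
net[3] = 7
net[4] = 8  (first piece 1, then net[3]=7)
net[5] = 9  (first piece 1, then net[4]=8)
net[6] = 13  (first piece 3, then net[3]=7)
net[7] = 14  (first piece 1, then net[6]=13)
net[8] = 15  (first piece 1, then net[7]=14)
net[9] = 20
net[10] = 21  (first piece 1, then net[9]=20)
One optimal plan: pieces 9 + 1 (1 cut) → €22 − €1 = €21.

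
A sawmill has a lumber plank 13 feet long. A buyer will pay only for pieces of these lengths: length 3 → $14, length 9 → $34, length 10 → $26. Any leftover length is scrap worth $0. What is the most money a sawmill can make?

Build r[k] bottom-up: r[k] = max over allowed piece i of (p[i] + r[k−i]).
r[1] = 0
r[2] = 0
r[3] = 14
r[4] = 14
r[5] = 14
r[6] = 28  (first piece 3, then r[3]=14)
r[7] = 28
r[8] = 28
r[9] = max(14+28, 34+0) = 42
r[10] = max(14+28, 34+0, 26+0) = 42
r[11] = max(14+28, 34+0, 26+0) = 42
r[12] = max(14+42, 34+14, 26+0) = 56
r[13] = max(14+42, 34+14, 26+14) = 56
One optimal cutting: pieces 3 + 3 + 3 + 3 with 1 foot of scrap → $56.

56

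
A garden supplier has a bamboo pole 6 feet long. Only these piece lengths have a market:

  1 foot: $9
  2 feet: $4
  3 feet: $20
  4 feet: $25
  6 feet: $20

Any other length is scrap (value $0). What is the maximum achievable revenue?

Build f[k] bottom-up: f[k] = max over allowed piece i of (p[i] + f[k−i]).
f[1] = 9
f[2] = max(9+9, 4+0) = 18
f[3] = max(9+18, 4+9, 20+0) = 27
f[4] = max(9+27, 4+18, 20+9, 25+0) = 36
f[5] = max(9+36, 4+27, 20+18, 25+9) = 45
f[6] = max(9+45, 4+36, 20+27, 25+18, 20+0) = 54
One optimal cutting: 1 + 1 + 1 + 1 + 1 + 1 → $54.

54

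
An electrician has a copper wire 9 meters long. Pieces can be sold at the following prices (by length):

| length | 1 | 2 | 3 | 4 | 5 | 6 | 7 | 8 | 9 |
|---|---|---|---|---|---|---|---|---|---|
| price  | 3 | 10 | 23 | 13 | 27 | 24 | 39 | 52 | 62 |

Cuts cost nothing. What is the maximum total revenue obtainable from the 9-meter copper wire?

69

Let R[k] be the best obtainable value from length k. For each k, try every first piece i and keep the best of price[i] + R[k−i].
R[1] = 3
R[2] = 10
R[3] = 23
R[4] = 26  (first piece 1, then R[3]=23)
R[5] = 33  (first piece 2, then R[3]=23)
R[6] = 46  (first piece 3, then R[3]=23)
R[7] = 49  (first piece 1, then R[6]=46)
R[8] = 56  (first piece 2, then R[6]=46)
R[9] = 69  (first piece 3, then R[6]=46)
One optimal cutting: 3 + 3 + 3 → €23 + €23 + €23 = €69.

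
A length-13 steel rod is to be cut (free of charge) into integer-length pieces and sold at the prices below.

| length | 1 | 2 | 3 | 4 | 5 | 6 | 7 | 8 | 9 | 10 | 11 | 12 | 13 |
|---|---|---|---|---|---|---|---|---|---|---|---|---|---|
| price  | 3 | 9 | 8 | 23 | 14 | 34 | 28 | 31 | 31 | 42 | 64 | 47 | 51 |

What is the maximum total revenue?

73

Consider every possible first cut. R[k] is the best of p[i]+R[k−i] over all sellable i≤k.
R[1] = 3
R[2] = 9
R[3] = 12  (first piece 1, then R[2]=9)
R[4] = 23
R[5] = 26  (first piece 1, then R[4]=23)
R[6] = 34
R[7] = 37  (first piece 1, then R[6]=34)
R[8] = 46  (first piece 4, then R[4]=23)
R[9] = 49  (first piece 1, then R[8]=46)
R[10] = 57  (first piece 4, then R[6]=34)
R[11] = 64
R[12] = 69  (first piece 4, then R[8]=46)
R[13] = 73  (first piece 2, then R[11]=64)
One optimal cutting: 11 + 2 → $64 + $9 = $73.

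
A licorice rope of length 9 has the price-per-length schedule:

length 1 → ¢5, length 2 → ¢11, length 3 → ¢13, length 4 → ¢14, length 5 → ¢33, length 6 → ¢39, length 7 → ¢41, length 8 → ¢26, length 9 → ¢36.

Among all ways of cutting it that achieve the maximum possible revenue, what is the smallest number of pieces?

3

Build r[k] bottom-up: r[k] = max over allowed piece i of (p[i] + r[k−i]).
r[1] = 5
r[2] = 11
r[3] = 16  (first piece 1, then r[2]=11)
r[4] = 22  (first piece 2, then r[2]=11)
r[5] = 33
r[6] = 39
r[7] = 44  (first piece 1, then r[6]=39)
r[8] = 50  (first piece 2, then r[6]=39)
r[9] = 55  (first piece 1, then r[8]=50)
Maximum revenue is ¢55.
Now minimize piece count subject to staying optimal: for each k, pieces[k] = 1 + min over i with p[i]+r[k−i]=r[k] of pieces[k−i].
pieces[6] = 1
pieces[7] = 2
pieces[8] = 2
pieces[9] = 3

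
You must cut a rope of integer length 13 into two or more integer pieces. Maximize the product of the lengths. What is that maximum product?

Fill m[k] for k=2..13: at each k try every first piece i and multiply by the better of (k−i) uncut or m[k−i].
m[2] = 1×max(1,0) = 1×1 = 1
m[3] = 1×max(2,1) = 1×2 = 2
m[4] = 2×max(2,1) = 2×2 = 4
m[5] = 2×max(3,2) = 2×3 = 6
m[6] = 3×max(3,2) = 3×3 = 9
m[7] = 2×max(5,6) = 2×6 = 12
m[8] = 2×max(6,9) = 2×9 = 18
m[9] = 3×max(6,9) = 3×9 = 27
m[10] = 2×max(8,18) = 2×18 = 36
m[11] = 2×max(9,27) = 2×27 = 54
m[12] = 3×max(9,27) = 3×27 = 81
m[13] = 2×max(11,54) = 2×54 = 108
One optimal split: 3 + 3 + 3 + 2 + 2; product 3×3×3×2×2 = 108.

108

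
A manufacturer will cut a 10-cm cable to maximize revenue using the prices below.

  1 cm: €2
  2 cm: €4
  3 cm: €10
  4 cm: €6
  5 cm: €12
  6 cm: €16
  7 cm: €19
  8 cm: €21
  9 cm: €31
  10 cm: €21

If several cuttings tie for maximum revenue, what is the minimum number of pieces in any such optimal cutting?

Build r[k] bottom-up: r[k] = max over allowed piece i of (p[i] + r[k−i]).
r[1] = 2
r[2] = 4  (first piece 1, then r[1]=2)
r[3] = 10
r[4] = 12  (first piece 1, then r[3]=10)
r[5] = 14  (first piece 1, then r[4]=12)
r[6] = 20  (first piece 3, then r[3]=10)
r[7] = 22  (first piece 1, then r[6]=20)
r[8] = 24  (first piece 1, then r[7]=22)
r[9] = 31
r[10] = 33  (first piece 1, then r[9]=31)
Maximum revenue is €33.
Now minimize piece count subject to staying optimal: for each k, pieces[k] = 1 + min over i with p[i]+r[k−i]=r[k] of pieces[k−i].
pieces[7] = 3
pieces[8] = 3
pieces[9] = 1
pieces[10] = 2

2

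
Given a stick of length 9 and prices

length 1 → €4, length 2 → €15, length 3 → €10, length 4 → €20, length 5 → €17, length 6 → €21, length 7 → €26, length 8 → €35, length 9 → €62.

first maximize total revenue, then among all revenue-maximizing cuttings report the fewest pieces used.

Consider every possible first cut. r[k] is the best of p[i]+r[k−i] over all sellable i≤k.
r[1] = 4
r[2] = 15
r[3] = 19  (first piece 1, then r[2]=15)
r[4] = 30  (first piece 2, then r[2]=15)
r[5] = 34  (first piece 1, then r[4]=30)
r[6] = 45  (first piece 2, then r[4]=30)
r[7] = 49  (first piece 1, then r[6]=45)
r[8] = 60  (first piece 2, then r[6]=45)
r[9] = 64  (first piece 1, then r[8]=60)
Maximum revenue is €64.
Now minimize piece count subject to staying optimal: for each k, pieces[k] = 1 + min over i with p[i]+r[k−i]=r[k] of pieces[k−i].
pieces[6] = 3
pieces[7] = 4
pieces[8] = 4
pieces[9] = 5

5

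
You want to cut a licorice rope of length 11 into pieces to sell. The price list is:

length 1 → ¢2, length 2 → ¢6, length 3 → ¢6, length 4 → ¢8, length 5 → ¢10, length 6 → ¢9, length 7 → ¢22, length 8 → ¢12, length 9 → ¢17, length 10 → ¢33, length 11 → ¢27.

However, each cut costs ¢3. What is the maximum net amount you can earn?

32

Consider every possible first cut. net[k] is the best of p[i]+net[k−i] over all sellable i≤k, charging 3 whenever i<k.
net[1] = 2
net[2] = 6
net[3] = 6
net[4] = 9  (first piece 2, then net[2]=6)
net[5] = 10
net[6] = 12  (first piece 2, then net[4]=9)
net[7] = 22
net[8] = 21  (first piece 1, then net[7]=22)
net[9] = 25  (first piece 2, then net[7]=22)
net[10] = 33
net[11] = 32  (first piece 1, then net[10]=33)
One optimal plan: pieces 10 + 1 (1 cut) → ¢35 − ¢3 = ¢32.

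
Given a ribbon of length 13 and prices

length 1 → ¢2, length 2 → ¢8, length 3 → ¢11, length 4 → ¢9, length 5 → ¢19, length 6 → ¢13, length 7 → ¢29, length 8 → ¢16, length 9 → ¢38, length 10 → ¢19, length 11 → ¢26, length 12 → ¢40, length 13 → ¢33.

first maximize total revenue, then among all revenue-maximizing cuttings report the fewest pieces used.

Build r[k] bottom-up: r[k] = max over allowed piece i of (p[i] + r[k−i]).
r[1] = 2
r[2] = max(2+2, 8+0) = 8
r[3] = max(2+8, 8+2, 11+0) = 11
r[4] = max(2+11, 8+8, 11+2, 9+0) = 16
r[5] = max(2+16, 8+11, 11+8, 9+2, 19+0) = 19
r[6] = max(2+19, 8+16, 11+11, 9+8, 19+2, 13+0) = 24
r[7] = max(2+24, 8+19, 11+16, …, 13+2, 29+0) = 29
r[8] = max(2+29, 8+24, 11+19, …, 29+2, 16+0) = 32
r[9] = max(2+32, 8+29, 11+24, …, 16+2, 38+0) = 38
r[10] = max(2+38, 8+32, 11+29, …, 38+2, 19+0) = 40
r[11] = max(2+40, 8+38, 11+32, …, 19+2, 26+0) = 46
r[12] = max(2+46, 8+40, 11+38, …, 26+2, 40+0) = 49
r[13] = max(2+49, 8+46, 11+40, …, 40+2, 33+0) = 54
Maximum revenue is ¢54.
Now minimize piece count subject to staying optimal: for each k, pieces[k] = 1 + min over i with p[i]+r[k−i]=r[k] of pieces[k−i].
pieces[10] = 2
pieces[11] = 2
pieces[12] = 2
pieces[13] = 3

3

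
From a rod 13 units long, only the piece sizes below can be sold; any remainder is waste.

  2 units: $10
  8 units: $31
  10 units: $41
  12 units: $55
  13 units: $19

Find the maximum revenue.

Let f[k] be the best obtainable value from length k. For each k, try every first piece i and keep the best of price[i] + f[k−i].
f[1] = 0
f[2] = 10
f[3] = 10
f[4] = 20  (first piece 2, then f[2]=10)
f[5] = 20
f[6] = 30  (first piece 2, then f[4]=20)
f[7] = 30
f[8] = max(10+30, 31+0) = 40
f[9] = max(10+30, 31+0) = 40
f[10] = max(10+40, 31+10, 41+0) = 50
f[11] = max(10+40, 31+10, 41+0) = 50
f[12] = max(10+50, 31+20, 41+10, 55+0) = 60
f[13] = max(10+50, 31+20, 41+10, 55+0, 19+0) = 60
One optimal cutting: pieces 2 + 2 + 2 + 2 + 2 + 2 with 1 unit of scrap → $60.

60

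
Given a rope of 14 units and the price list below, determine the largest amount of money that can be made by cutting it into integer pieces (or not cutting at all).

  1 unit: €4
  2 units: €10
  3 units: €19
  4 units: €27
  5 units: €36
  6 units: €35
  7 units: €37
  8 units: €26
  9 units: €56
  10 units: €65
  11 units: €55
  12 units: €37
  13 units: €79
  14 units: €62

99

Consider every possible first cut. v[k] is the best of p[i]+v[k−i] over all sellable i≤k.
v[1] = 4
v[2] = max(4+4, 10+0) = 10
v[3] = max(4+10, 10+4, 19+0) = 19
v[4] = max(4+19, 10+10, 19+4, 27+0) = 27
v[5] = max(4+27, 10+19, 19+10, 27+4, 36+0) = 36
v[6] = max(4+36, 10+27, 19+19, 27+10, 36+4, 35+0) = 40
v[7] = max(4+40, 10+36, 19+27, …, 35+4, 37+0) = 46
v[8] = max(4+46, 10+40, 19+36, …, 37+4, 26+0) = 55
v[9] = max(4+55, 10+46, 19+40, …, 26+4, 56+0) = 63
v[10] = max(4+63, 10+55, 19+46, …, 56+4, 65+0) = 72
v[11] = max(4+72, 10+63, 19+55, …, 65+4, 55+0) = 76
v[12] = max(4+76, 10+72, 19+63, …, 55+4, 37+0) = 82
v[13] = max(4+82, 10+76, 19+72, …, 37+4, 79+0) = 91
v[14] = max(4+91, 10+82, 19+76, …, 79+4, 62+0) = 99
One optimal cutting: 5 + 5 + 4 → €36 + €36 + €27 = €99.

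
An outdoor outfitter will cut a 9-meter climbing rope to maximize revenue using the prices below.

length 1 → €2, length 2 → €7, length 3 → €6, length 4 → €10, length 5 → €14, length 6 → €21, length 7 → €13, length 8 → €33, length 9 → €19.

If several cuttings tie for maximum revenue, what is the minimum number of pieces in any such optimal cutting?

Let r[k] be the best obtainable value from length k. For each k, try every first piece i and keep the best of price[i] + r[k−i].
r[1] = 2
r[2] = 7
r[3] = 9  (first piece 1, then r[2]=7)
r[4] = 14  (first piece 2, then r[2]=7)
r[5] = 16  (first piece 1, then r[4]=14)
r[6] = 21  (first piece 2, then r[4]=14)
r[7] = 23  (first piece 1, then r[6]=21)
r[8] = 33
r[9] = 35  (first piece 1, then r[8]=33)
Maximum revenue is €35.
Now minimize piece count subject to staying optimal: for each k, pieces[k] = 1 + min over i with p[i]+r[k−i]=r[k] of pieces[k−i].
pieces[6] = 1
pieces[7] = 2
pieces[8] = 1
pieces[9] = 2

2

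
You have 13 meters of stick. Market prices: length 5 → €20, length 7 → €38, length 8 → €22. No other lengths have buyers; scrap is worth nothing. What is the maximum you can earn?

Build f[k] bottom-up: f[k] = max over allowed piece i of (p[i] + f[k−i]).
f[1] = 0
f[2] = 0
f[3] = 0
f[4] = 0
f[5] = 20
f[6] = 20
f[7] = max(20+0, 38+0) = 38
f[8] = max(20+0, 38+0, 22+0) = 38
f[9] = max(20+0, 38+0, 22+0) = 38
f[10] = max(20+20, 38+0, 22+0) = 40
f[11] = max(20+20, 38+0, 22+0) = 40
f[12] = max(20+38, 38+20, 22+0) = 58
f[13] = max(20+38, 38+20, 22+20) = 58
One optimal cutting: pieces 7 + 5 with 1 meter of scrap → €58.

58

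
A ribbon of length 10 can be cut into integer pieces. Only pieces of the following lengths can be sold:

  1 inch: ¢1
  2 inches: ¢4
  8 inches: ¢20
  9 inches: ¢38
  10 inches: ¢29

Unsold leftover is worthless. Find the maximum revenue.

39

Consider every possible first cut. r[k] is the best of p[i]+r[k−i] over all sellable i≤k.
r[1] = 1
r[2] = 4
r[3] = 5  (first piece 1, then r[2]=4)
r[4] = 8  (first piece 2, then r[2]=4)
r[5] = 9  (first piece 1, then r[4]=8)
r[6] = 12  (first piece 2, then r[4]=8)
r[7] = 13  (first piece 1, then r[6]=12)
r[8] = 20
r[9] = 38
r[10] = 39  (first piece 1, then r[9]=38)
One optimal cutting: 9 + 1 → ¢39.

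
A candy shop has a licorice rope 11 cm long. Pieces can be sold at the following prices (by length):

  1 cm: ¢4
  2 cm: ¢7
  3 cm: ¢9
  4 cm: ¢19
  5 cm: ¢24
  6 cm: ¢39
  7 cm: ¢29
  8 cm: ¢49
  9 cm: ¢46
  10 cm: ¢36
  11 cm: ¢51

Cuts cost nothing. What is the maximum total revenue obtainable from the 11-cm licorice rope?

63

Let best[k] be the best obtainable value from length k. For each k, try every first piece i and keep the best of price[i] + best[k−i].
best[1] = 4
best[2] = 8  (first piece 1, then best[1]=4)
best[3] = 12  (first piece 1, then best[2]=8)
best[4] = 19
best[5] = 24
best[6] = 39
best[7] = 43  (first piece 1, then best[6]=39)
best[8] = 49
best[9] = 53  (first piece 1, then best[8]=49)
best[10] = 58  (first piece 4, then best[6]=39)
best[11] = 63  (first piece 5, then best[6]=39)
One optimal cutting: 6 + 5 → ¢39 + ¢24 = ¢63.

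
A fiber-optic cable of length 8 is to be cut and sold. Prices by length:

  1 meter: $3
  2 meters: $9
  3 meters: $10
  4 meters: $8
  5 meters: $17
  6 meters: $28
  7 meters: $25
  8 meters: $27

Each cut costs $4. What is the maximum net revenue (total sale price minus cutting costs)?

33

Consider every possible first cut. net[k] is the best of p[i]+net[k−i] over all sellable i≤k, charging 4 whenever i<k.
net[1] = 3
net[2] = 9
net[3] = 10
net[4] = 14  (first piece 2, then net[2]=9)
net[5] = 17
net[6] = 28
net[7] = 27  (first piece 1, then net[6]=28)
net[8] = 33  (first piece 2, then net[6]=28)
One optimal plan: pieces 6 + 2 (1 cut) → $37 − $4 = $33.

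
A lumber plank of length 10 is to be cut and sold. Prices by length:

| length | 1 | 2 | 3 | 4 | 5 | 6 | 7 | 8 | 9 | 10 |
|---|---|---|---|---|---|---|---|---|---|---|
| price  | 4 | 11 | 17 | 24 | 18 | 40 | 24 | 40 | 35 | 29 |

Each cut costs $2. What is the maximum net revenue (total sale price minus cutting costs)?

Build r[k] bottom-up: r[k] = max over allowed piece i of (p[i] + r[k−i]) − 2 per cut.
r[1] = 4
r[2] = max(4+4-2, 11+0) = 11
r[3] = max(4+11-2, 11+4-2, 17+0) = 17
r[4] = max(4+17-2, 11+11-2, 17+4-2, 24+0) = 24
r[5] = max(4+24-2, 11+17-2, 17+11-2, 24+4-2, 18+0) = 26
r[6] = max(4+26-2, 11+24-2, 17+17-2, 24+11-2, 18+4-2, 40+0) = 40
r[7] = max(4+40-2, 11+26-2, 17+24-2, …, 40+4-2, 24+0) = 42
r[8] = max(4+42-2, 11+40-2, 17+26-2, …, 24+4-2, 40+0) = 49
r[9] = max(4+49-2, 11+42-2, 17+40-2, …, 40+4-2, 35+0) = 55
r[10] = max(4+55-2, 11+49-2, 17+42-2, …, 35+4-2, 29+0) = 62
One optimal plan: pieces 6 + 4 (1 cut) → $64 − $2 = $62.

62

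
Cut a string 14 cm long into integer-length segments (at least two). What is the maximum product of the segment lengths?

Fill f[k] for k=2..14: at each k try every first piece i and multiply by the better of (k−i) uncut or f[k−i].
f[2] = 1×max(1,0) = 1×1 = 1
f[3] = max(1×2, 2×1) = 2
f[4] = max(1×3, 2×2, 3×1) = 4
f[5] = max(1×4, 2×3, 3×2, 4×1) = 6
f[6] = max(1×6, 2×4, 3×3, 4×2, 5×1) = 9
f[7] = max(1×9, 2×6, 3×4, 4×3, 5×2, 6×1) = 12
f[8] = max(1×12, 2×9, 3×6, …, 6×2, 7×1) = 18
f[9] = max(1×18, 2×12, 3×9, …, 7×2, 8×1) = 27
f[10] = max(1×27, 2×18, 3×12, …, 8×2, 9×1) = 36
f[11] = max(1×36, 2×27, 3×18, …, 9×2, 10×1) = 54
f[12] = max(1×54, 2×36, 3×27, …, 10×2, 11×1) = 81
f[13] = max(1×81, 2×54, 3×36, …, 11×2, 12×1) = 108
f[14] = max(1×108, 2×81, 3×54, …, 12×2, 13×1) = 162
One optimal split: 3 + 3 + 3 + 3 + 2; product 3×3×3×3×2 = 162.

162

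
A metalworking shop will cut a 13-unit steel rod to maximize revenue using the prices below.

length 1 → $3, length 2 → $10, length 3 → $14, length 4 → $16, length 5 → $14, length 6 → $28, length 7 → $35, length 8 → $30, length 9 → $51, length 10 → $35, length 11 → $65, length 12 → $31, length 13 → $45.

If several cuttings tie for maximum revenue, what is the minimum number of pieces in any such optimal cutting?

Let r[k] be the best obtainable value from length k. For each k, try every first piece i and keep the best of price[i] + r[k−i].
r[1] = 3
r[2] = max(3+3, 10+0) = 10
r[3] = max(3+10, 10+3, 14+0) = 14
r[4] = max(3+14, 10+10, 14+3, 16+0) = 20
r[5] = max(3+20, 10+14, 14+10, 16+3, 14+0) = 24
r[6] = max(3+24, 10+20, 14+14, 16+10, 14+3, 28+0) = 30
r[7] = max(3+30, 10+24, 14+20, …, 28+3, 35+0) = 35
r[8] = max(3+35, 10+30, 14+24, …, 35+3, 30+0) = 40
r[9] = max(3+40, 10+35, 14+30, …, 30+3, 51+0) = 51
r[10] = max(3+51, 10+40, 14+35, …, 51+3, 35+0) = 54
r[11] = max(3+54, 10+51, 14+40, …, 35+3, 65+0) = 65
r[12] = max(3+65, 10+54, 14+51, …, 65+3, 31+0) = 68
r[13] = max(3+68, 10+65, 14+54, …, 31+3, 45+0) = 75
Maximum revenue is $75.
Now minimize piece count subject to staying optimal: for each k, pieces[k] = 1 + min over i with p[i]+r[k−i]=r[k] of pieces[k−i].
pieces[10] = 2
pieces[11] = 1
pieces[12] = 2
pieces[13] = 2

2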